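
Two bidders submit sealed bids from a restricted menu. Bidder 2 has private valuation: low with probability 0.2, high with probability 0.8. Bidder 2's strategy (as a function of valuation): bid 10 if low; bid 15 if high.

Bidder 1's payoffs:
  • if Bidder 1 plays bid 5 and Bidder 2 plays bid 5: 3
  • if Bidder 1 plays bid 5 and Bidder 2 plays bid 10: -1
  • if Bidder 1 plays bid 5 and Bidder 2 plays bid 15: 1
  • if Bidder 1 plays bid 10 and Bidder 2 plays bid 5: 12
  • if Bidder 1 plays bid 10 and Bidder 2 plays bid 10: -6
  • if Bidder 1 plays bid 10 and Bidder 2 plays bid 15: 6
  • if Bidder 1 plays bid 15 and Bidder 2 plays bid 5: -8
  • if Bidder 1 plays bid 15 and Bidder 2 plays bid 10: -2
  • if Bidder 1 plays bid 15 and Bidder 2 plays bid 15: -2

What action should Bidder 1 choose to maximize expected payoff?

Compute Bidder 1's expected payoff for each action, taking the expectation over Bidder 2's type.
E[bid 5] = 0.2·(-1) + 0.8·(1) = 0.6
E[bid 10] = 0.2·(-6) + 0.8·(6) = 3.6
E[bid 15] = 0.2·(-2) + 0.8·(-2) = -2
Best response: bid 10 (3.6 is the largest).

bid 10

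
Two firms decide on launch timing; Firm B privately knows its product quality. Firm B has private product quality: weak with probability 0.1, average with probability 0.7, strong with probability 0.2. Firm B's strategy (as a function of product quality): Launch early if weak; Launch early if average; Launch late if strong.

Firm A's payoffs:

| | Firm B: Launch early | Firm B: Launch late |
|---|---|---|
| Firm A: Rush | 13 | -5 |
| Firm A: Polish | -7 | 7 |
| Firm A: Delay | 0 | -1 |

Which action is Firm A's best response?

Rush

Compute Firm A's expected payoff for each action, taking the expectation over Firm B's type.
E[Rush] = 0.1·(13) + 0.7·(13) + 0.2·(-5) = 9.4
E[Polish] = 0.1·(-7) + 0.7·(-7) + 0.2·(7) = -4.2
E[Delay] = 0.1·(0) + 0.7·(0) + 0.2·(-1) = -0.2
Best response: Rush (9.4 is the largest).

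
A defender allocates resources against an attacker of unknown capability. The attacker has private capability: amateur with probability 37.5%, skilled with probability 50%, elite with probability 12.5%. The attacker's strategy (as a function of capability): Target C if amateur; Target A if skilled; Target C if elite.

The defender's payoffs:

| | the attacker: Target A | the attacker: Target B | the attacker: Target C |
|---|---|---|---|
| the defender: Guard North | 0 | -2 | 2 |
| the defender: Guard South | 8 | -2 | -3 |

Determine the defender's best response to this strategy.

Guard South

Compute the defender's expected payoff for each action, taking the expectation over the attacker's type.
E[Guard North] = 0.375·(2) + 0.5·(0) + 0.125·(2) = 1
E[Guard South] = 0.375·(-3) + 0.5·(8) + 0.125·(-3) = 2.5
Best response: Guard South (2.5 is the largest).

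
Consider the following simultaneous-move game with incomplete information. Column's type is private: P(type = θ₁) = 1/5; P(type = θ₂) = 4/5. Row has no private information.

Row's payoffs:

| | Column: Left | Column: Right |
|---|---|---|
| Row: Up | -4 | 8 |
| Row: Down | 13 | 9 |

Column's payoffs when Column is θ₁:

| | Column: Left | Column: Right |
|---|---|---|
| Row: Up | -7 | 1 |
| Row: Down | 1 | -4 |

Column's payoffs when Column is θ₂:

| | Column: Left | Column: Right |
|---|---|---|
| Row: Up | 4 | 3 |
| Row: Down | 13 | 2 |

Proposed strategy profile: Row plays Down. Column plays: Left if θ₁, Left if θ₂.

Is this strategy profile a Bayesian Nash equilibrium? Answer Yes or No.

A profile is a BNE iff every type of every player is best-responding given beliefs about the other side.
Row plays Down: E[Down] = 1/5·(13) + 4/5·(13) = 13; E[Up] = -4. Best-responding. ✓
Column (type θ₁), facing Down: Left gives 1, Right gives -4. Proposed Left is best. ✓
Column (type θ₂), facing Down: Left gives 13, Right gives 2. Proposed Left is best. ✓

Yes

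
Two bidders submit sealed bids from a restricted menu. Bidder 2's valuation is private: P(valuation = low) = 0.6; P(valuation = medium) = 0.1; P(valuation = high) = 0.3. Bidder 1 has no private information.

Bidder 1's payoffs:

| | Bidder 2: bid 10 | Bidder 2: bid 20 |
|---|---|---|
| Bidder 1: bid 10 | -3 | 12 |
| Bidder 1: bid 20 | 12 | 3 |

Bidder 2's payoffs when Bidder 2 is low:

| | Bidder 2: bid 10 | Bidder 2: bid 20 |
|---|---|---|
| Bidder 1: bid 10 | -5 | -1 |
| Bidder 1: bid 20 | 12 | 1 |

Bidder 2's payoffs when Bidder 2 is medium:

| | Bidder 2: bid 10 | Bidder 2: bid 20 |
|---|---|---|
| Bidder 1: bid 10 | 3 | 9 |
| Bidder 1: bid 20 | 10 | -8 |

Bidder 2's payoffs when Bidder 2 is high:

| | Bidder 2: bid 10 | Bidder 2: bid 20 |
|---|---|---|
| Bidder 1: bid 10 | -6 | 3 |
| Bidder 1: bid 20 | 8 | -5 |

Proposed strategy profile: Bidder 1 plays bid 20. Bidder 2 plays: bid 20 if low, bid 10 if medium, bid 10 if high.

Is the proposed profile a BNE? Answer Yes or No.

Bidder 1 plays bid 20: E[bid 20] = 0.6·(3) + 0.1·(12) + 0.3·(12) = 6.6; E[bid 10] = 6. Best-responding. ✓
Bidder 2 (valuation low), facing bid 20: bid 10 gives 12, bid 20 gives 1. Proposed bid 20 is not best — profitable deviation exists. ✗
Bidder 2 (valuation medium), facing bid 20: bid 10 gives 10, bid 20 gives -8. Proposed bid 10 is best. ✓
Bidder 2 (valuation high), facing bid 20: bid 10 gives 8, bid 20 gives -5. Proposed bid 10 is best. ✓

No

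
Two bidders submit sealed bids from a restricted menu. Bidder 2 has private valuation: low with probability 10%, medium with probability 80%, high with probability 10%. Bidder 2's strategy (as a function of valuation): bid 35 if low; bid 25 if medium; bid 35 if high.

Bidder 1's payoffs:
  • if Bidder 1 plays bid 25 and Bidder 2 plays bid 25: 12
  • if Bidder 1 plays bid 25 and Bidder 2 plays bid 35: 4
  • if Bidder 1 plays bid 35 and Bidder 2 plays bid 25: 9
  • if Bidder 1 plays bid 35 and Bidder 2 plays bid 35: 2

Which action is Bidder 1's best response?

bid 25

E[bid 25] = 0.1·(4) + 0.8·(12) + 0.1·(4) = 10.4
E[bid 35] = 0.1·(2) + 0.8·(9) + 0.1·(2) = 7.6
Best response: bid 25 (10.4 is the largest).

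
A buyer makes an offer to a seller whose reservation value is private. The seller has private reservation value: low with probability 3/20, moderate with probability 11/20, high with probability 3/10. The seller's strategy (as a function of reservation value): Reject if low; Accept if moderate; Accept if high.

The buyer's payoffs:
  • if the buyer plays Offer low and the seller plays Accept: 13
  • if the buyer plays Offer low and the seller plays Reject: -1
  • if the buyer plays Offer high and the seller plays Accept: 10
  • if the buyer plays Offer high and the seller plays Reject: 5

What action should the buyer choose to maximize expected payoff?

Offer low

E[Offer low] = 3/20·(-1) + 11/20·(13) + 3/10·(13) = 109/10
E[Offer high] = 3/20·(5) + 11/20·(10) + 3/10·(10) = 37/4
Best response: Offer low (109/10 is the largest).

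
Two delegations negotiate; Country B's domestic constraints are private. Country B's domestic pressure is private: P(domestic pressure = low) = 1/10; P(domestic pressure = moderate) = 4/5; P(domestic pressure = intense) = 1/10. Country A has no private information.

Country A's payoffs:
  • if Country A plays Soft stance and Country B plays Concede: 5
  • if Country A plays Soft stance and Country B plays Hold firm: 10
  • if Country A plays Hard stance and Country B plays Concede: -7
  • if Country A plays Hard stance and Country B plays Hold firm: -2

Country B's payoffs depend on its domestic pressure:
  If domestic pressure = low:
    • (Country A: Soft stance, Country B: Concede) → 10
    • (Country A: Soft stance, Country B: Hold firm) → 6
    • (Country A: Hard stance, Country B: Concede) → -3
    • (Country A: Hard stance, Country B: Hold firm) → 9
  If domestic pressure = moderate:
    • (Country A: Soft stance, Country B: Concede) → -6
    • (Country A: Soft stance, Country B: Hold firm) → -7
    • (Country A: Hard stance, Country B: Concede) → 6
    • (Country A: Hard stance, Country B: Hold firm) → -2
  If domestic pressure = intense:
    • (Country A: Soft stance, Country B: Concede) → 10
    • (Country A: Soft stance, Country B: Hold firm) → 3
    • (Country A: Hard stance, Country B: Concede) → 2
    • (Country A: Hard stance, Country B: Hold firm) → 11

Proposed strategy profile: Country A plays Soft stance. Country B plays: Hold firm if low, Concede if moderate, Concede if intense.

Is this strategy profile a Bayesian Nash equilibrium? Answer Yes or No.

No

A profile is a BNE iff every type of every player is best-responding given beliefs about the other side.
Country A plays Soft stance: E[Soft stance] = 1/10·(10) + 4/5·(5) + 1/10·(5) = 11/2; E[Hard stance] = -13/2. Best-responding. ✓
Country B (domestic pressure low), facing Soft stance: Concede gives 10, Hold firm gives 6. Proposed Hold firm is not best — profitable deviation exists. ✗
Country B (domestic pressure moderate), facing Soft stance: Concede gives -6, Hold firm gives -7. Proposed Concede is best. ✓
Country B (domestic pressure intense), facing Soft stance: Concede gives 10, Hold firm gives 3. Proposed Concede is best. ✓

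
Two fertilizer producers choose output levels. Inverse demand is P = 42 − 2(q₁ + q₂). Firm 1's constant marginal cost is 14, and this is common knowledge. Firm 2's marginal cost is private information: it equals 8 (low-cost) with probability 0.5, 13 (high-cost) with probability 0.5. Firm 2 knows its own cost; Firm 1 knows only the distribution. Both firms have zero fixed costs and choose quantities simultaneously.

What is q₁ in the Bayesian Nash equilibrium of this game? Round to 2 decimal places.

Firm 2 with cost c maximizes (42 − 2(q₁+q₂) − c)·q₂, giving q₂(c) = (42 − c − 2q₁)/4.
E[c₂] = 0.5·8 + 0.5·13 = 10.5
Firm 1's FOC against E[q₂] yields q₁ = (42 − 2·14 + E[c₂])/6 = (42 − 28 + 10.5)/6 = 4.08333.

4.08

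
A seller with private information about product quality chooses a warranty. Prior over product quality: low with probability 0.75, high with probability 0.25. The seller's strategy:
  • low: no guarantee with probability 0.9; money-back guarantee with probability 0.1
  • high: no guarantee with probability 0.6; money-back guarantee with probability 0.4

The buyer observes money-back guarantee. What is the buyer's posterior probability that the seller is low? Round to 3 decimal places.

0.429

P(money-back guarantee) = 0.75·0.1 + 0.25·0.4 = 0.175
P(low | money-back guarantee) = (0.75·0.1) / 0.175 = 0.075 / 0.175 = 0.428571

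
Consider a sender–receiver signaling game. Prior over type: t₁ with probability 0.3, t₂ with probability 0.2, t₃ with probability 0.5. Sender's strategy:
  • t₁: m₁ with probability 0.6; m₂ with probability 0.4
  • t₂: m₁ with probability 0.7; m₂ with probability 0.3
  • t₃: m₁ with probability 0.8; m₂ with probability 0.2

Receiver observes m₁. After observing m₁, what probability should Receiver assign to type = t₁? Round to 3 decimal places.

0.250

Apply Bayes' rule using the sender's strategy as the likelihood.
P(m₁) = 0.3·0.6 + 0.2·0.7 + 0.5·0.8 = 0.72
P(t₁ | m₁) = (0.3·0.6) / 0.72 = 0.18 / 0.72 = 0.25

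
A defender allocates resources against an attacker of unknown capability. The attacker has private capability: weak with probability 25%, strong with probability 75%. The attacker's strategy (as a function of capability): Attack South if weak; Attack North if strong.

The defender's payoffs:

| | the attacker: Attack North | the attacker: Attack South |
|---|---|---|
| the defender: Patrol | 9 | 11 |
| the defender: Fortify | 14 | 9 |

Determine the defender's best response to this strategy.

E[Patrol] = 0.25·(11) + 0.75·(9) = 9.5
E[Fortify] = 0.25·(9) + 0.75·(14) = 12.75
Best response: Fortify (12.75 is the largest).

Fortify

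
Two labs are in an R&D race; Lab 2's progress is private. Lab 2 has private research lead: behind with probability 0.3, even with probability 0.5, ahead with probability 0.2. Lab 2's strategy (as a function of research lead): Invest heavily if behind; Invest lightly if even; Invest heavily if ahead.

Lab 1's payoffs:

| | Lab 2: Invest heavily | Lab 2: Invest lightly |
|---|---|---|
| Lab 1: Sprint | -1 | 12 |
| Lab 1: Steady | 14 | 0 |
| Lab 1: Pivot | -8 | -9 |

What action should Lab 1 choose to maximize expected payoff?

Steady

E[Sprint] = 0.3·(-1) + 0.5·(12) + 0.2·(-1) = 5.5
E[Steady] = 0.3·(14) + 0.5·(0) + 0.2·(14) = 7
E[Pivot] = 0.3·(-8) + 0.5·(-9) + 0.2·(-8) = -8.5
Best response: Steady (7 is the largest).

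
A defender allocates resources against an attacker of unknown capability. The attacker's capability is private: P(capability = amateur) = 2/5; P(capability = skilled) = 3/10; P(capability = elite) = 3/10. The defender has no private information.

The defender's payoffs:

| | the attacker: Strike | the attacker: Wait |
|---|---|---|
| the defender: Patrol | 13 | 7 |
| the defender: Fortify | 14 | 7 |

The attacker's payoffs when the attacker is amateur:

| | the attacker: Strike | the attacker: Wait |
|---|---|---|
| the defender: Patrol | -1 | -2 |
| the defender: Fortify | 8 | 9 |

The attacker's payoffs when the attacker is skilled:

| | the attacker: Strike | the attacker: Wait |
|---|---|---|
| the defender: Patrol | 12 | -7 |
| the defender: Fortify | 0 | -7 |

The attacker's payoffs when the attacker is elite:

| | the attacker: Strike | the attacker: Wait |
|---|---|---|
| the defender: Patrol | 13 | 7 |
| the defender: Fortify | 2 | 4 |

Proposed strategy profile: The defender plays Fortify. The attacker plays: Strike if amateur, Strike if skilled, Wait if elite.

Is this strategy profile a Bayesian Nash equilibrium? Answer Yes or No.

The defender plays Fortify: E[Fortify] = 2/5·(14) + 3/10·(14) + 3/10·(7) = 119/10; E[Patrol] = 56/5. Best-responding. ✓
The attacker (capability amateur), facing Fortify: Strike gives 8, Wait gives 9. Proposed Strike is not best — profitable deviation exists. ✗
The attacker (capability skilled), facing Fortify: Strike gives 0, Wait gives -7. Proposed Strike is best. ✓
The attacker (capability elite), facing Fortify: Strike gives 2, Wait gives 4. Proposed Wait is best. ✓

No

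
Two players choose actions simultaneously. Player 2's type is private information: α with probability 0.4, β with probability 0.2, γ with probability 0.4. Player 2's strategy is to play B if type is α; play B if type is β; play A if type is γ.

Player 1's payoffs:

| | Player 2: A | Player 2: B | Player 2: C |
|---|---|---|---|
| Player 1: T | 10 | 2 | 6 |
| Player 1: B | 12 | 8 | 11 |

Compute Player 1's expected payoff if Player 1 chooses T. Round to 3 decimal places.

E[T] = 0.4·2 + 0.2·2 + 0.4·10 = 0.8 + 0.4 + 4 = 5.2

5.200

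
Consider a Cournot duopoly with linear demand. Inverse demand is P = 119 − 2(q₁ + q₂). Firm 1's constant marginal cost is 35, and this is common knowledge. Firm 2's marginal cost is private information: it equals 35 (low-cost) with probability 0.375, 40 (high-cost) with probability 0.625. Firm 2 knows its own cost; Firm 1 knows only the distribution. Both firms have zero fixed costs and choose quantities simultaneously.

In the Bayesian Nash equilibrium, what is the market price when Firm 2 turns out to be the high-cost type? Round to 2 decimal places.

Firm 2 with cost c maximizes (119 − 2(q₁+q₂) − c)·q₂, giving q₂(c) = (119 − c − 2q₁)/4.
E[c₂] = 0.375·35 + 0.625·40 = 38.125
Firm 1's FOC against E[q₂] yields q₁ = (119 − 2·35 + E[c₂])/6 = (119 − 70 + 38.125)/6 = 14.5208.
q₂(high-cost) = 12.4896, so P = 119 − 2·(14.5208 + 12.4896) = 64.9792.

64.98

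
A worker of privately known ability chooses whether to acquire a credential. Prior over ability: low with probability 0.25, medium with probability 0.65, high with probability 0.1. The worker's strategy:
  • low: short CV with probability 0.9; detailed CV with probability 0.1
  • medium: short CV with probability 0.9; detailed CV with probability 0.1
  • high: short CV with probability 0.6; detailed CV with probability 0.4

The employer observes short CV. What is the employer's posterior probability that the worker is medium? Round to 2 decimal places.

0.67

Apply Bayes' rule using the sender's strategy as the likelihood.
P(short CV) = 0.25·0.9 + 0.65·0.9 + 0.1·0.6 = 0.87
P(medium | short CV) = (0.65·0.9) / 0.87 = 0.585 / 0.87 = 0.672414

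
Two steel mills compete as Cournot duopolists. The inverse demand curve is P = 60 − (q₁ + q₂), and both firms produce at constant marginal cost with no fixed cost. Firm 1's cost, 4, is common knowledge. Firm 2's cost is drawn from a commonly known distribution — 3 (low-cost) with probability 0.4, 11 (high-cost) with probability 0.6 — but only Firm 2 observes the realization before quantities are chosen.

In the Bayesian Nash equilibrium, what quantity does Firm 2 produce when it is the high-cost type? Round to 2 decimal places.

Each type of Firm 2 best-responds to q₁; Firm 1 best-responds to the expected q₂ over Firm 2's types.
Firm 2 with cost c maximizes (60 − (q₁+q₂) − c)·q₂, giving q₂(c) = (60 − c − q₁)/2.
E[c₂] = 0.4·3 + 0.6·11 = 7.8
Firm 1's FOC against E[q₂] yields q₁ = (60 − 2·4 + E[c₂])/3 = (60 − 8 + 7.8)/3 = 19.9333.
q₂(high-cost) = (60 − 11 − 19.9333)/2 = 14.5333.

14.53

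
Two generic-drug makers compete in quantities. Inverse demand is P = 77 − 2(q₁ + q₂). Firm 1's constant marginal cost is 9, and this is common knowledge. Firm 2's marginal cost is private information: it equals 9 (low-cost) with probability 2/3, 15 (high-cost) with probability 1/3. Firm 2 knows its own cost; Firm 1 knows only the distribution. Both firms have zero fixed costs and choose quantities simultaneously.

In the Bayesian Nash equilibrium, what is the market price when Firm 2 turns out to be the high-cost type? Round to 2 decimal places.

34.33

Type-c best response for Firm 2: q₂(c) = (77 − c)/4 − q₁/2.
Firm 1 maximizes expected profit; its first-order condition is 77 − 4q₁ − 2E[q₂] − 9 = 0.
Substituting E[q₂] and solving: E[c₂] = 11, so q₁ = (77 − 2·9 + 11)/6 = 11.6667.
q₂(high-cost) = 9.66667, so P = 77 − 2·(11.6667 + 9.66667) = 34.3333.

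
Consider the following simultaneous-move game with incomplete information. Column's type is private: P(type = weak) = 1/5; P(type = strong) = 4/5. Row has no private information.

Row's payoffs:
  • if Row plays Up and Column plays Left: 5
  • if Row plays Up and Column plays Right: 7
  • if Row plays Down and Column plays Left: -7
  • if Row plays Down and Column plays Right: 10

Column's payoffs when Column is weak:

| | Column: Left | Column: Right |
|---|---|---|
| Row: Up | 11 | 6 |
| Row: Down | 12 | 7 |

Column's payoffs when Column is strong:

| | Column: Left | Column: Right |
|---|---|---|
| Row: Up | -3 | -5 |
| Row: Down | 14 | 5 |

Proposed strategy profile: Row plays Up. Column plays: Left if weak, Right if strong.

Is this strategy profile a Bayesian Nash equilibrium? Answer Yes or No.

No

Row plays Up: E[Up] = 1/5·(5) + 4/5·(7) = 33/5; E[Down] = 33/5. Best-responding. ✓
Column (type weak), facing Up: Left gives 11, Right gives 6. Proposed Left is best. ✓
Column (type strong), facing Up: Left gives -3, Right gives -5. Proposed Right is not best — profitable deviation exists. ✗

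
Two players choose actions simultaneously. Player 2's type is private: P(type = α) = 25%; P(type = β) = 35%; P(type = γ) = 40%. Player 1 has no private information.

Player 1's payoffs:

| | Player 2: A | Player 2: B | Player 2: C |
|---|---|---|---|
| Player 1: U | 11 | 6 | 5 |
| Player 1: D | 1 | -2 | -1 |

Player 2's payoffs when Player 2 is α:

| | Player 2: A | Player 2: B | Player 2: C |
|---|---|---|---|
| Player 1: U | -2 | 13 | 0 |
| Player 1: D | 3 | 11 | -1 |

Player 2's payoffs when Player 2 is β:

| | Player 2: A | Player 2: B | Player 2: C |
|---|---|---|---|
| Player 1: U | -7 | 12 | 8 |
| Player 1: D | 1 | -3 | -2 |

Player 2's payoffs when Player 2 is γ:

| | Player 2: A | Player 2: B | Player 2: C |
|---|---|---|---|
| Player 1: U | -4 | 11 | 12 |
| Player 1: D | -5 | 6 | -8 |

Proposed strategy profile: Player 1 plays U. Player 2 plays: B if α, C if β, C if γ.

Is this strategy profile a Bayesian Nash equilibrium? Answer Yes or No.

A profile is a BNE iff every type of every player is best-responding given beliefs about the other side.
Player 1 plays U: E[U] = 0.25·(6) + 0.35·(5) + 0.4·(5) = 5.25; E[D] = -1.25. Best-responding. ✓
Player 2 (type α), facing U: A gives -2, B gives 13, C gives 0. Proposed B is best. ✓
Player 2 (type β), facing U: A gives -7, B gives 12, C gives 8. Proposed C is not best — profitable deviation exists. ✗
Player 2 (type γ), facing U: A gives -4, B gives 11, C gives 12. Proposed C is best. ✓

No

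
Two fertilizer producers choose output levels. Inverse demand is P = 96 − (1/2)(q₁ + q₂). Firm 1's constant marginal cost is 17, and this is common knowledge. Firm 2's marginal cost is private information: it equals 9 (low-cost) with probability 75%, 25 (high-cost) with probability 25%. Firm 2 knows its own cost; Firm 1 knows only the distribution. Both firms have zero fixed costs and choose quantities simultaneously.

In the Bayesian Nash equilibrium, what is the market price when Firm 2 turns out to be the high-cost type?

48

Type-c best response for Firm 2: q₂(c) = (96 − c) − q₁/2.
Firm 1 maximizes expected profit; its first-order condition is 96 − q₁ − (1/2)E[q₂] − 17 = 0.
Substituting E[q₂] and solving: E[c₂] = 13, so q₁ = (96 − 2·17 + 13)/(3/2) = 50.
q₂(high-cost) = 46, so P = 96 − (1/2)·(50 + 46) = 48.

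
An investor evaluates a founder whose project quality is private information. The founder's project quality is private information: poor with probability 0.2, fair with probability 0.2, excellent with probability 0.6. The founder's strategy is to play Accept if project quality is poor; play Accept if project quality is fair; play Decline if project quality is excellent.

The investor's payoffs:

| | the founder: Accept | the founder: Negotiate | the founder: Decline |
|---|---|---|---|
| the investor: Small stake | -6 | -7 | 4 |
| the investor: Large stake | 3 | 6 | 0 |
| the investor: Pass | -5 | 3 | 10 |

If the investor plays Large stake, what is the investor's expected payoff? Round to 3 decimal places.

1.200

E[Large stake] = 0.2·3 + 0.2·3 + 0.6·0 = 0.6 + 0.6 + 0 = 1.2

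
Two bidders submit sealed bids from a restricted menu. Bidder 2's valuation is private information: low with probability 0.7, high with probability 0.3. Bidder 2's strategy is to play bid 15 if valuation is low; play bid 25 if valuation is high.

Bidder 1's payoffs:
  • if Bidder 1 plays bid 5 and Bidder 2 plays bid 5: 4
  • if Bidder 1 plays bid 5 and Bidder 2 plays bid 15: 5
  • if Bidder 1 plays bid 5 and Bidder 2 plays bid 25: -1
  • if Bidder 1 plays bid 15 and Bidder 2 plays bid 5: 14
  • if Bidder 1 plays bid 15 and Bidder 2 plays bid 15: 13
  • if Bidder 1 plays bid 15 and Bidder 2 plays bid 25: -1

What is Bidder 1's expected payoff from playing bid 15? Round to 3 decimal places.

E[bid 15] = 0.7·13 + 0.3·(-1) = 9.1 + (-0.3) = 8.8

8.800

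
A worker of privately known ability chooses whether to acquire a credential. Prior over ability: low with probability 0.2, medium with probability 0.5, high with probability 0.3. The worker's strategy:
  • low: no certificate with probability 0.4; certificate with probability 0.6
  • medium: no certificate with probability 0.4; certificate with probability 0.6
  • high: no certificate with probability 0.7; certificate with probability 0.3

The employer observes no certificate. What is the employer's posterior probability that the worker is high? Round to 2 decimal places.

0.43

Apply Bayes' rule using the sender's strategy as the likelihood.
P(no certificate) = 0.2·0.4 + 0.5·0.4 + 0.3·0.7 = 0.49
P(high | no certificate) = (0.3·0.7) / 0.49 = 0.21 / 0.49 = 0.428571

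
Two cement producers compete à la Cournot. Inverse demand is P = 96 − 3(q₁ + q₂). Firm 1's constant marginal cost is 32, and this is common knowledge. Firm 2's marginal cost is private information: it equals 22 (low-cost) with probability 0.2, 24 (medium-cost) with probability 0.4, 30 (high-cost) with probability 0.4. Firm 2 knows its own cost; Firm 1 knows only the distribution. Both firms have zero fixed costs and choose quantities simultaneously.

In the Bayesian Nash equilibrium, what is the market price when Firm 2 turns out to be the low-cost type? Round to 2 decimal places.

Type-c best response for Firm 2: q₂(c) = (96 − c)/6 − q₁/2.
Firm 1 maximizes expected profit; its first-order condition is 96 − 6q₁ − 3E[q₂] − 32 = 0.
Substituting E[q₂] and solving: E[c₂] = 26, so q₁ = (96 − 2·32 + 26)/9 = 6.44444.
q₂(low-cost) = 9.11111, so P = 96 − 3·(6.44444 + 9.11111) = 49.3333.

49.33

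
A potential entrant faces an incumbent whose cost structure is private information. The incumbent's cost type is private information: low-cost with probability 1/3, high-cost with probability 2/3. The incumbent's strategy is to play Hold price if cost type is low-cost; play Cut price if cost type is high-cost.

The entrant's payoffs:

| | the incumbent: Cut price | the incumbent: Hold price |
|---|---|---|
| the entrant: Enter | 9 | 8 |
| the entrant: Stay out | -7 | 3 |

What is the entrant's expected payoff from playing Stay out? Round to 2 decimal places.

-3.67

Take the expectation over the incumbent's cost type, weighting each type's action by its prior probability.
E[Stay out] = 1/3·3 + 2/3·(-7) = 1 + (-14/3) = -11/3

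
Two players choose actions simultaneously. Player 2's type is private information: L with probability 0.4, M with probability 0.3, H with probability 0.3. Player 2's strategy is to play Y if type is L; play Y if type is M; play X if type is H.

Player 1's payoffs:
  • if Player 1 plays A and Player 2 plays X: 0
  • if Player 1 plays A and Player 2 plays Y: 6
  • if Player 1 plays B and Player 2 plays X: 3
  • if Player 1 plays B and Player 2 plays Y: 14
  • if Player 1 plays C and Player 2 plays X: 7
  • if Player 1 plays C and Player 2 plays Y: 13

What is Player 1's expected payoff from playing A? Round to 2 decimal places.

4.20

E[A] = 0.4·6 + 0.3·6 + 0.3·0 = 2.4 + 1.8 + 0 = 4.2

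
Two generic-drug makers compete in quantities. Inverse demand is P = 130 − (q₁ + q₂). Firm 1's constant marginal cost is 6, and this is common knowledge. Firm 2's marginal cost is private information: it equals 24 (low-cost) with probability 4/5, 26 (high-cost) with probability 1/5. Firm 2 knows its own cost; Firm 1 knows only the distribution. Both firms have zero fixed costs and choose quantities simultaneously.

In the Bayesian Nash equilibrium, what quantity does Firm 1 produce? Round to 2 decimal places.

47.47

Type-c best response for Firm 2: q₂(c) = (130 − c)/2 − q₁/2.
Firm 1 maximizes expected profit; its first-order condition is 130 − 2q₁ − E[q₂] − 6 = 0.
Substituting E[q₂] and solving: E[c₂] = 24.4, so q₁ = (130 − 2·6 + 24.4)/3 = 47.4667.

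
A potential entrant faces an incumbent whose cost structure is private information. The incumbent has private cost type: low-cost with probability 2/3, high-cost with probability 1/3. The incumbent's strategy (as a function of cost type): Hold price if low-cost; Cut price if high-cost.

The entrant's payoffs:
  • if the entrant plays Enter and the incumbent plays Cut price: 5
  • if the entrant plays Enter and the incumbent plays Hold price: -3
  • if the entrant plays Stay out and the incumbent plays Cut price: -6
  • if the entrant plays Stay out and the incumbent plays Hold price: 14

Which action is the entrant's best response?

E[Enter] = 2/3·(-3) + 1/3·(5) = -1/3
E[Stay out] = 2/3·(14) + 1/3·(-6) = 22/3
Best response: Stay out (22/3 is the largest).

Stay out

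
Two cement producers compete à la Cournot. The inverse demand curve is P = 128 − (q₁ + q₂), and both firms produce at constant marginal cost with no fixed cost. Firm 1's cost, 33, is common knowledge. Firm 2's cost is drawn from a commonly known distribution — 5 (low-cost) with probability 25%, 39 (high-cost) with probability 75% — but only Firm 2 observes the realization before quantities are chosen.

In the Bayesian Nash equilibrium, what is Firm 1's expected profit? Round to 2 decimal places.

950.69

Firm 2 with cost c maximizes (128 − (q₁+q₂) − c)·q₂, giving q₂(c) = (128 − c − q₁)/2.
E[c₂] = 0.25·5 + 0.75·39 = 30.5
Firm 1's FOC against E[q₂] yields q₁ = (128 − 2·33 + E[c₂])/3 = (128 − 66 + 30.5)/3 = 30.8333.
E[P] = 128 − (q₁ + E[q₂]) = 63.8333; Firm 1's expected profit = (E[P] − 33)·q₁ = (63.8333 − 33)·30.8333 = 950.694.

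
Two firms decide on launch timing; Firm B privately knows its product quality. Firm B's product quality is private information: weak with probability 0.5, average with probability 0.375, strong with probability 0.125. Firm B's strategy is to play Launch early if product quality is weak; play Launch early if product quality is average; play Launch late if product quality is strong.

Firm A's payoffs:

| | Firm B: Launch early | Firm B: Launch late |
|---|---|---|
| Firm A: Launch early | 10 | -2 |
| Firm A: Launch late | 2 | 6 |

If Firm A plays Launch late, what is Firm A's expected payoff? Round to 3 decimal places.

2.500

E[Launch late] = 0.5·2 + 0.375·2 + 0.125·6 = 1 + 0.75 + 0.75 = 2.5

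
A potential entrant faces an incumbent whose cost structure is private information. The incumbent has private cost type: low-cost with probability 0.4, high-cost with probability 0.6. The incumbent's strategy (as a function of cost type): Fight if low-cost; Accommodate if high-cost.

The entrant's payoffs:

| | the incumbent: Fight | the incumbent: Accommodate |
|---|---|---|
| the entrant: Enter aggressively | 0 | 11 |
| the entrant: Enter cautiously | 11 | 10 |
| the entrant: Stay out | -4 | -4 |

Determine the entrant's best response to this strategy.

Enter cautiously

Compute the entrant's expected payoff for each action, taking the expectation over the incumbent's type.
E[Enter aggressively] = 0.4·(0) + 0.6·(11) = 6.6
E[Enter cautiously] = 0.4·(11) + 0.6·(10) = 10.4
E[Stay out] = 0.4·(-4) + 0.6·(-4) = -4
Best response: Enter cautiously (10.4 is the largest).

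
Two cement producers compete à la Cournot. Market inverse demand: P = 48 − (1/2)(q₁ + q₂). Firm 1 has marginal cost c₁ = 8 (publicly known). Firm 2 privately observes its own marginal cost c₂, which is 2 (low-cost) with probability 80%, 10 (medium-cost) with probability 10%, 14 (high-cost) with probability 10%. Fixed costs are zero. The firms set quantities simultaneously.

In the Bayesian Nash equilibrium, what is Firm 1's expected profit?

Type-c best response for Firm 2: q₂(c) = (48 − c) − q₁/2.
Firm 1 maximizes expected profit; its first-order condition is 48 − q₁ − (1/2)E[q₂] − 8 = 0.
Substituting E[q₂] and solving: E[c₂] = 4, so q₁ = (48 − 2·8 + 4)/(3/2) = 24.
E[P] = 48 − (1/2)·(q₁ + E[q₂]) = 20; Firm 1's expected profit = (E[P] − 8)·q₁ = (20 − 8)·24 = 288.

288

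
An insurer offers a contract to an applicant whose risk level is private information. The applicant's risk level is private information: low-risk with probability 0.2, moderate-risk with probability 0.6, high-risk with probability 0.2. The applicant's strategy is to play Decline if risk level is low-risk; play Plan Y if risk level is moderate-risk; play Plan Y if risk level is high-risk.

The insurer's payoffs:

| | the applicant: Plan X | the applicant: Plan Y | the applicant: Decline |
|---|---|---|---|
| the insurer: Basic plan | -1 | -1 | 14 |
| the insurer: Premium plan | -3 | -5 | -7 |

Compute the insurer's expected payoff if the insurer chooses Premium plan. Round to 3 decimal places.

Take the expectation over the applicant's risk level, weighting each type's action by its prior probability.
E[Premium plan] = 0.2·(-7) + 0.6·(-5) + 0.2·(-5) = (-1.4) + (-3) + (-1) = -5.4

-5.400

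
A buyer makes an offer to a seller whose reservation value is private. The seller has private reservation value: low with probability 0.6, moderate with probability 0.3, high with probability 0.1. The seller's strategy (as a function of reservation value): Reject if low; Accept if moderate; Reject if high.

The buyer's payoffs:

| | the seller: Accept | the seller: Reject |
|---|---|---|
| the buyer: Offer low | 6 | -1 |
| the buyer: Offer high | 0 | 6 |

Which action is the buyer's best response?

Compute the buyer's expected payoff for each action, taking the expectation over the seller's type.
E[Offer low] = 0.6·(-1) + 0.3·(6) + 0.1·(-1) = 1.1
E[Offer high] = 0.6·(6) + 0.3·(0) + 0.1·(6) = 4.2
Best response: Offer high (4.2 is the largest).

Offer high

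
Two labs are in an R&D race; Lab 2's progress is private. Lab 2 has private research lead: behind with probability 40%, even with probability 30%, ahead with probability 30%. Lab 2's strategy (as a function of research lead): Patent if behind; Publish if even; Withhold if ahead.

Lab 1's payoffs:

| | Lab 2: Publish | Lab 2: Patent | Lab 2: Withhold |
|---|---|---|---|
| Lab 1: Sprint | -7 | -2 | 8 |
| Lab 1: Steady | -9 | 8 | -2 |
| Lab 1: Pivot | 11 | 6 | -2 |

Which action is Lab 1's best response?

Pivot

Compute Lab 1's expected payoff for each action, taking the expectation over Lab 2's type.
E[Sprint] = 0.4·(-2) + 0.3·(-7) + 0.3·(8) = -0.5
E[Steady] = 0.4·(8) + 0.3·(-9) + 0.3·(-2) = -0.1
E[Pivot] = 0.4·(6) + 0.3·(11) + 0.3·(-2) = 5.1
Best response: Pivot (5.1 is the largest).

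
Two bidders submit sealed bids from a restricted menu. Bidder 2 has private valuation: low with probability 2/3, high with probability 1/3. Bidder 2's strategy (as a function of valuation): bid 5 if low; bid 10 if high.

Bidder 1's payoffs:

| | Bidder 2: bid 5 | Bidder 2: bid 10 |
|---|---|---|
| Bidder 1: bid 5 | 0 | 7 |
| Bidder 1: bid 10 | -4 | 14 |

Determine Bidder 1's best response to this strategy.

bid 5

E[bid 5] = 2/3·(0) + 1/3·(7) = 7/3
E[bid 10] = 2/3·(-4) + 1/3·(14) = 2
Best response: bid 5 (7/3 is the largest).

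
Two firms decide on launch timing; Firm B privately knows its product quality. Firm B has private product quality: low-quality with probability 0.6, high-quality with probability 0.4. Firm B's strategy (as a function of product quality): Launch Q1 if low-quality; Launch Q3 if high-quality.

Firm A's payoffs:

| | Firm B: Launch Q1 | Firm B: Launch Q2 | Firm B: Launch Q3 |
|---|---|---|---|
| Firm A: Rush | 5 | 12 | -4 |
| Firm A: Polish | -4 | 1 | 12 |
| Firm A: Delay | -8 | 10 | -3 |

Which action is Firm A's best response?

Polish

Compute Firm A's expected payoff for each action, taking the expectation over Firm B's type.
E[Rush] = 0.6·(5) + 0.4·(-4) = 1.4
E[Polish] = 0.6·(-4) + 0.4·(12) = 2.4
E[Delay] = 0.6·(-8) + 0.4·(-3) = -6
Best response: Polish (2.4 is the largest).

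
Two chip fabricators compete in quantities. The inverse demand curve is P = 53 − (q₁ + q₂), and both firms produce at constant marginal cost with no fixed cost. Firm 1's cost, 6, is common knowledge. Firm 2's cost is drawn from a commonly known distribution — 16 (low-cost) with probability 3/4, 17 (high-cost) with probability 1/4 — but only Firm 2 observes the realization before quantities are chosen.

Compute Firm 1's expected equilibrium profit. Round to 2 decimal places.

Type-c best response for Firm 2: q₂(c) = (53 − c)/2 − q₁/2.
Firm 1 maximizes expected profit; its first-order condition is 53 − 2q₁ − E[q₂] − 6 = 0.
Substituting E[q₂] and solving: E[c₂] = 16.25, so q₁ = (53 − 2·6 + 16.25)/3 = 19.0833.
E[P] = 53 − (q₁ + E[q₂]) = 25.0833; Firm 1's expected profit = (E[P] − 6)·q₁ = (25.0833 − 6)·19.0833 = 364.174.

364.17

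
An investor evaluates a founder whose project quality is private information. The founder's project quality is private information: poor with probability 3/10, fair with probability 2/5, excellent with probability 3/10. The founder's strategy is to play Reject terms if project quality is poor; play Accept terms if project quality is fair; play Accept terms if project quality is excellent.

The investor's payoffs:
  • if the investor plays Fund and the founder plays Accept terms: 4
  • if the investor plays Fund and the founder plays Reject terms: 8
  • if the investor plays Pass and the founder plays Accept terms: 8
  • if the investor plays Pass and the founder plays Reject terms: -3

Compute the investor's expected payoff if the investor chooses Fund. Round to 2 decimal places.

5.20

Take the expectation over the founder's project quality, weighting each type's action by its prior probability.
E[Fund] = 3/10·8 + 2/5·4 + 3/10·4 = 12/5 + 8/5 + 6/5 = 26/5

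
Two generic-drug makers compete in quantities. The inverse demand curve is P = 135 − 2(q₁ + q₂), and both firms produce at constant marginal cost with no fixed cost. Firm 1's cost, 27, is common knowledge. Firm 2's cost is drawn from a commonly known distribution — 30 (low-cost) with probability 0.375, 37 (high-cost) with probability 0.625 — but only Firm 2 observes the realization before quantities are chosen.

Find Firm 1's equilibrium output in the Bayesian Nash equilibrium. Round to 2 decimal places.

Each type of Firm 2 best-responds to q₁; Firm 1 best-responds to the expected q₂ over Firm 2's types.
Firm 2 with cost c maximizes (135 − 2(q₁+q₂) − c)·q₂, giving q₂(c) = (135 − c − 2q₁)/4.
E[c₂] = 0.375·30 + 0.625·37 = 34.375
Firm 1's FOC against E[q₂] yields q₁ = (135 − 2·27 + E[c₂])/6 = (135 − 54 + 34.375)/6 = 19.2292.

19.23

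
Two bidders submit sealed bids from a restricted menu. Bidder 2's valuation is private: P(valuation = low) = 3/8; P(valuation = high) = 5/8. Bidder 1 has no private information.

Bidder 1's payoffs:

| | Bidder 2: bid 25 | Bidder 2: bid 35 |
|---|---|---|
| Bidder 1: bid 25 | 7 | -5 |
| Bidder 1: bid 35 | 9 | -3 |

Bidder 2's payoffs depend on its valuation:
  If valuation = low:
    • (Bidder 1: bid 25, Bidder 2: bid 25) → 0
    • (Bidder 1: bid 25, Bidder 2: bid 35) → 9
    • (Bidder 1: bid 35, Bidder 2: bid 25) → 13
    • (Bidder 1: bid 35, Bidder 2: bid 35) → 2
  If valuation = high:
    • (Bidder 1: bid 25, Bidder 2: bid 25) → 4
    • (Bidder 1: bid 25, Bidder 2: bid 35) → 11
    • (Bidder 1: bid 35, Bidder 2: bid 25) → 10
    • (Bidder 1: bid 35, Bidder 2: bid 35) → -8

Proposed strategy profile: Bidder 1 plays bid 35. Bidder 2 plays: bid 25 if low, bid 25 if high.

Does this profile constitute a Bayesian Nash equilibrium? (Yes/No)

Bidder 1 plays bid 35: E[bid 35] = 3/8·(9) + 5/8·(9) = 9; E[bid 25] = 7. Best-responding. ✓
Bidder 2 (valuation low), facing bid 35: bid 25 gives 13, bid 35 gives 2. Proposed bid 25 is best. ✓
Bidder 2 (valuation high), facing bid 35: bid 25 gives 10, bid 35 gives -8. Proposed bid 25 is best. ✓

Yes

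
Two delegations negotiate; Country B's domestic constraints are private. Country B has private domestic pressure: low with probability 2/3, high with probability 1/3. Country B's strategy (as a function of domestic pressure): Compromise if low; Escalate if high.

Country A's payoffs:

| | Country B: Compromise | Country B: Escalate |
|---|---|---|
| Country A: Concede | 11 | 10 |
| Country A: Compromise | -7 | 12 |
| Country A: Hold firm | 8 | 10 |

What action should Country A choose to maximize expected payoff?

Concede

E[Concede] = 2/3·(11) + 1/3·(10) = 32/3
E[Compromise] = 2/3·(-7) + 1/3·(12) = -2/3
E[Hold firm] = 2/3·(8) + 1/3·(10) = 26/3
Best response: Concede (32/3 is the largest).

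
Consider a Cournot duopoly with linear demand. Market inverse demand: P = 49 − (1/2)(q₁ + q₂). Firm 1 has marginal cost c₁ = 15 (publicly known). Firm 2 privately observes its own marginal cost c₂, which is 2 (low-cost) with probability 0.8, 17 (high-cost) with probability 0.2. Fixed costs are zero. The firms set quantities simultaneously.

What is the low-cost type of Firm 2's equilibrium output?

39

Type-c best response for Firm 2: q₂(c) = (49 − c) − q₁/2.
Firm 1 maximizes expected profit; its first-order condition is 49 − q₁ − (1/2)E[q₂] − 15 = 0.
Substituting E[q₂] and solving: E[c₂] = 5, so q₁ = (49 − 2·15 + 5)/(3/2) = 16.
q₂(low-cost) = (49 − 2 − (1/2)·16) = 39.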